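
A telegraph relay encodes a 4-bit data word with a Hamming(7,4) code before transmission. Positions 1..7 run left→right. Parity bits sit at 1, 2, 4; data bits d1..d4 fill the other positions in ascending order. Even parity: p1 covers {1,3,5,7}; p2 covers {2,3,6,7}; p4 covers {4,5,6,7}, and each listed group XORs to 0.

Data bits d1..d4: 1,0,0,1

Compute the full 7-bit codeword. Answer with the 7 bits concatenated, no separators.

Place data at non-parity positions: p1 p2 1 p4 0 0 1
p1 (pos 1,3,5,7): XOR of data positions = 1⊕0⊕1 = 0
p2 (pos 2,3,6,7): XOR of data positions = 1⊕0⊕1 = 0
p4 (pos 4,5,6,7): XOR of data positions = 0⊕0⊕1 = 1
Codeword: 0011001

0011001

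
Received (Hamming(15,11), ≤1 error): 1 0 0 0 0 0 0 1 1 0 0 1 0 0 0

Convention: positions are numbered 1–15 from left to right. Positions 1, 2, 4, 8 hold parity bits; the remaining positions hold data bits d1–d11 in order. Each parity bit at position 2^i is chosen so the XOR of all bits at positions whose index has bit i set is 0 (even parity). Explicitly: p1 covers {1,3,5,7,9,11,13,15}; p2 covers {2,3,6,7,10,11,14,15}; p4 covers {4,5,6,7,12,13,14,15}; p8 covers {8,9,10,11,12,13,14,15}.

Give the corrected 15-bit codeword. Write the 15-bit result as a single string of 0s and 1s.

100000011000000

s1 (pos 1,3,5,7,9,11,13,15): 1⊕0⊕0⊕0⊕1⊕0⊕0⊕0 = 0
s2 (pos 2,3,6,7,10,11,14,15): 0⊕0⊕0⊕0⊕0⊕0⊕0⊕0 = 0
s4 (pos 4,5,6,7,12,13,14,15): 0⊕0⊕0⊕0⊕1⊕0⊕0⊕0 = 1
s8 (pos 8,9,10,11,12,13,14,15): 1⊕1⊕0⊕0⊕1⊕0⊕0⊕0 = 1
Syndrome s8…s1 = 1100 → error at position 12.
Flip position 12: 100000011001000 → 100000011000000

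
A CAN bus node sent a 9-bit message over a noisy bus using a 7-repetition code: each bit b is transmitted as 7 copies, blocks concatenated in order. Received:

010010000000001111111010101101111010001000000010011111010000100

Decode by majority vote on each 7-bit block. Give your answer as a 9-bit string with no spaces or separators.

001110010

Block 1 (0100100): 2 ones → 0
Block 2 (0000000): 0 ones → 0
Block 3 (1111111): 7 ones → 1
Block 4 (0101011): 4 ones → 1
Block 5 (0111101): 5 ones → 1
Block 6 (0001000): 1 one → 0
Block 7 (0000100): 1 one → 0
Block 8 (1111101): 6 ones → 1
Block 9 (0000100): 1 one → 0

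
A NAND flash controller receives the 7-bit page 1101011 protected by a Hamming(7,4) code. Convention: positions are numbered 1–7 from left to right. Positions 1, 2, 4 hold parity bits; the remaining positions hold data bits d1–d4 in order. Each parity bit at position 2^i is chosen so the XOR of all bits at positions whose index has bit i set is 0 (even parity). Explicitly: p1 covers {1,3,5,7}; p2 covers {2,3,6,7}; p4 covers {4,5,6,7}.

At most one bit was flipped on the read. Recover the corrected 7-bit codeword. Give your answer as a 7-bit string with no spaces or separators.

s1 (pos 1,3,5,7): 1⊕0⊕0⊕1 = 0
s2 (pos 2,3,6,7): 1⊕0⊕1⊕1 = 1
s4 (pos 4,5,6,7): 1⊕0⊕1⊕1 = 1
Syndrome s4…s1 = 110 → error at position 6.
Flip position 6: 1101011 → 1101001

1101001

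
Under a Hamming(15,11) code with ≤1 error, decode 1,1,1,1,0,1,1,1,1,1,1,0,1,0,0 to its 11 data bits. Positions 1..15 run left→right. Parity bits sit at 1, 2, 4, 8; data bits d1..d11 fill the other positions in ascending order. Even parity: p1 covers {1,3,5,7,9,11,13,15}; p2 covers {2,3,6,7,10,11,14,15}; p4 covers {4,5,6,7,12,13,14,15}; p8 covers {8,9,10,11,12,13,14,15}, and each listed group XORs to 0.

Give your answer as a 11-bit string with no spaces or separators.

10111110100

s1 (pos 1,3,5,7,9,11,13,15): 1⊕1⊕0⊕1⊕1⊕1⊕1⊕0 = 0
s2 (pos 2,3,6,7,10,11,14,15): 1⊕1⊕1⊕1⊕1⊕1⊕0⊕0 = 0
s4 (pos 4,5,6,7,12,13,14,15): 1⊕0⊕1⊕1⊕0⊕1⊕0⊕0 = 0
s8 (pos 8,9,10,11,12,13,14,15): 1⊕1⊕1⊕1⊕0⊕1⊕0⊕0 = 1
Syndrome s8…s1 = 1000 → error at position 8.
Flip position 8: 111101111110100 → 111101101110100
Read data bits from positions 3,5,6,7,9,10,11,12,13,14,15: 10111110100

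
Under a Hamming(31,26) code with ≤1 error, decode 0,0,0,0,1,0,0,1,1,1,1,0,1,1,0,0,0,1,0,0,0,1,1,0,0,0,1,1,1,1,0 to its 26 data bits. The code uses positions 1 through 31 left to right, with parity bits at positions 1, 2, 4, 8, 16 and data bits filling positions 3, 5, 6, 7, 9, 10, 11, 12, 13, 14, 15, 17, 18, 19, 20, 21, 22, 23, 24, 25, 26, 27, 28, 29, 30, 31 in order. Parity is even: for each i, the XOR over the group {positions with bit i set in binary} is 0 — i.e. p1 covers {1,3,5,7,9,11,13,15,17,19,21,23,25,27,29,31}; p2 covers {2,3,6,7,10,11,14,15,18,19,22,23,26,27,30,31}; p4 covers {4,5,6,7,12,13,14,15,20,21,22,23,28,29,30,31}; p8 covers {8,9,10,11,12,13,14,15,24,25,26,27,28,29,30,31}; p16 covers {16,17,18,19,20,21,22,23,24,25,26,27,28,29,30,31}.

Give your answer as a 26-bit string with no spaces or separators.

s1 (pos 1,3,5,7,9,11,13,15,17,19,21,23,25,27,29,31): 0⊕0⊕1⊕0⊕1⊕1⊕1⊕0⊕0⊕0⊕0⊕1⊕0⊕1⊕1⊕0 = 1
s2 (pos 2,3,6,7,10,11,14,15,18,19,22,23,26,27,30,31): 0⊕0⊕0⊕0⊕1⊕1⊕1⊕0⊕1⊕0⊕1⊕1⊕0⊕1⊕1⊕0 = 0
s4 (pos 4,5,6,7,12,13,14,15,20,21,22,23,28,29,30,31): 0⊕1⊕0⊕0⊕0⊕1⊕1⊕0⊕0⊕0⊕1⊕1⊕1⊕1⊕1⊕0 = 0
s8 (pos 8,9,10,11,12,13,14,15,24,25,26,27,28,29,30,31): 1⊕1⊕1⊕1⊕0⊕1⊕1⊕0⊕0⊕0⊕0⊕1⊕1⊕1⊕1⊕0 = 0
s16 (pos 16,17,18,19,20,21,22,23,24,25,26,27,28,29,30,31): 0⊕0⊕1⊕0⊕0⊕0⊕1⊕1⊕0⊕0⊕0⊕1⊕1⊕1⊕1⊕0 = 1
Syndrome s16…s1 = 10001 → error at position 17.
Flip position 17: 0000100111101100010001100011110 → 0000100111101100110001100011110
Read data bits from positions 3,5,6,7,9,10,11,12,13,14,15,17,18,19,20,21,22,23,24,25,26,27,28,29,30,31: 01001110110110001100011110

01001110110110001100011110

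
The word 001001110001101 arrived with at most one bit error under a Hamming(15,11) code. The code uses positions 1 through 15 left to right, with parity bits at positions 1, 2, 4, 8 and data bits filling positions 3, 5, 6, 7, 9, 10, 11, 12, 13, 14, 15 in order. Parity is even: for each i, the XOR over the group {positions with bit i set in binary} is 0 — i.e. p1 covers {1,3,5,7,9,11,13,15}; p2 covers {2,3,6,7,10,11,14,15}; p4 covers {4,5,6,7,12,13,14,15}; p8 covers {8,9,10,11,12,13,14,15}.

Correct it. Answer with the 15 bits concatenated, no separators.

s1 (pos 1,3,5,7,9,11,13,15): 0⊕1⊕0⊕1⊕0⊕0⊕1⊕1 = 0
s2 (pos 2,3,6,7,10,11,14,15): 0⊕1⊕1⊕1⊕0⊕0⊕0⊕1 = 0
s4 (pos 4,5,6,7,12,13,14,15): 0⊕0⊕1⊕1⊕1⊕1⊕0⊕1 = 1
s8 (pos 8,9,10,11,12,13,14,15): 1⊕0⊕0⊕0⊕1⊕1⊕0⊕1 = 0
Syndrome s8…s1 = 0100 → error at position 4.
Flip position 4: 001001110001101 → 001101110001101

001101110001101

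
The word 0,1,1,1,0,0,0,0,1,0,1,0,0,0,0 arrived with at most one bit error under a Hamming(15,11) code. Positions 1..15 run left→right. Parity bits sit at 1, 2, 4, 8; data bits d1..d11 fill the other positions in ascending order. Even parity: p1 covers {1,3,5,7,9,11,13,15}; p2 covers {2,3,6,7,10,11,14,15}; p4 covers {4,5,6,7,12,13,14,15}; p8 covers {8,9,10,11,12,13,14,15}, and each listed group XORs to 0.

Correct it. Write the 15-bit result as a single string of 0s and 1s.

011100101010000

s1 (pos 1,3,5,7,9,11,13,15): 0⊕1⊕0⊕0⊕1⊕1⊕0⊕0 = 1
s2 (pos 2,3,6,7,10,11,14,15): 1⊕1⊕0⊕0⊕0⊕1⊕0⊕0 = 1
s4 (pos 4,5,6,7,12,13,14,15): 1⊕0⊕0⊕0⊕0⊕0⊕0⊕0 = 1
s8 (pos 8,9,10,11,12,13,14,15): 0⊕1⊕0⊕1⊕0⊕0⊕0⊕0 = 0
Syndrome s8…s1 = 0111 → error at position 7.
Flip position 7: 011100001010000 → 011100101010000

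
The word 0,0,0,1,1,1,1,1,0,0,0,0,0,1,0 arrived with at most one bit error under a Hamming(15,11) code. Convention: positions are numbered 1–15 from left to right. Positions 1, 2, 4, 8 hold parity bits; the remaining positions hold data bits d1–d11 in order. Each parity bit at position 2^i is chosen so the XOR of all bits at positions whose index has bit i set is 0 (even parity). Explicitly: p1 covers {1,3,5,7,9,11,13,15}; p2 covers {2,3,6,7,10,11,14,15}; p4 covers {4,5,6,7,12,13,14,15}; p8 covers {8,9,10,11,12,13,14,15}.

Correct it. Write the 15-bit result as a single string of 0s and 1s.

s1 (pos 1,3,5,7,9,11,13,15): 0⊕0⊕1⊕1⊕0⊕0⊕0⊕0 = 0
s2 (pos 2,3,6,7,10,11,14,15): 0⊕0⊕1⊕1⊕0⊕0⊕1⊕0 = 1
s4 (pos 4,5,6,7,12,13,14,15): 1⊕1⊕1⊕1⊕0⊕0⊕1⊕0 = 1
s8 (pos 8,9,10,11,12,13,14,15): 1⊕0⊕0⊕0⊕0⊕0⊕1⊕0 = 0
Syndrome s8…s1 = 0110 → error at position 6.
Flip position 6: 000111110000010 → 000110110000010

000110110000010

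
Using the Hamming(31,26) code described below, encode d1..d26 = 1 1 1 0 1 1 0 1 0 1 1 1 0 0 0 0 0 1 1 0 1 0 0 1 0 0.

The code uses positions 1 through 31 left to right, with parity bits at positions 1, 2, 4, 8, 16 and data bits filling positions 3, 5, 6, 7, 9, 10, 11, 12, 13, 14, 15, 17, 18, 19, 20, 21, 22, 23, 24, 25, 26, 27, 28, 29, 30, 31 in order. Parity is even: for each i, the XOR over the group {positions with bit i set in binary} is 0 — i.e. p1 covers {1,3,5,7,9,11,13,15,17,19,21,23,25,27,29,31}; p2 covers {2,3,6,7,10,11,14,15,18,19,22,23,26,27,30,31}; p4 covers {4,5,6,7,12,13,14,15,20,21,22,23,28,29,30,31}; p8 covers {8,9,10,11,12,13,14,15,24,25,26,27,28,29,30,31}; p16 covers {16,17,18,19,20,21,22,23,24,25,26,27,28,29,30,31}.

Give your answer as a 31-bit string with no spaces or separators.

1111110011010111100000110100100

Place data at non-parity positions: p1 p2 1 p4 1 1 0 p8 1 1 0 1 0 1 1 p16 1 0 0 0 0 0 1 1 0 1 0 0 1 0 0
p1 (pos 1,3,5,7,9,11,13,15,17,19,21,23,25,27,29,31): XOR of data positions = 1⊕1⊕0⊕1⊕0⊕0⊕1⊕1⊕0⊕0⊕1⊕0⊕0⊕1⊕0 = 1
p2 (pos 2,3,6,7,10,11,14,15,18,19,22,23,26,27,30,31): XOR of data positions = 1⊕1⊕0⊕1⊕0⊕1⊕1⊕0⊕0⊕0⊕1⊕1⊕0⊕0⊕0 = 1
p4 (pos 4,5,6,7,12,13,14,15,20,21,22,23,28,29,30,31): XOR of data positions = 1⊕1⊕0⊕1⊕0⊕1⊕1⊕0⊕0⊕0⊕1⊕0⊕1⊕0⊕0 = 1
p8 (pos 8,9,10,11,12,13,14,15,24,25,26,27,28,29,30,31): XOR of data positions = 1⊕1⊕0⊕1⊕0⊕1⊕1⊕1⊕0⊕1⊕0⊕0⊕1⊕0⊕0 = 0
p16 (pos 16,17,18,19,20,21,22,23,24,25,26,27,28,29,30,31): XOR of data positions = 1⊕0⊕0⊕0⊕0⊕0⊕1⊕1⊕0⊕1⊕0⊕0⊕1⊕0⊕0 = 1
Codeword: 1111110011010111100000110100100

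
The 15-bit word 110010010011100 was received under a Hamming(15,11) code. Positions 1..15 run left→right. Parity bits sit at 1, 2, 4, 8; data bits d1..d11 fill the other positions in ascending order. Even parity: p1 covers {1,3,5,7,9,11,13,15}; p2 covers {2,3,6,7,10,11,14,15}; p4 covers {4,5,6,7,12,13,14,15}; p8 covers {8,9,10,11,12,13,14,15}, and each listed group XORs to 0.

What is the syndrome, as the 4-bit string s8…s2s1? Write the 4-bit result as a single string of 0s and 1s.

0100

s1 (pos 1,3,5,7,9,11,13,15): 1⊕0⊕1⊕0⊕0⊕1⊕1⊕0 = 0
s2 (pos 2,3,6,7,10,11,14,15): 1⊕0⊕0⊕0⊕0⊕1⊕0⊕0 = 0
s4 (pos 4,5,6,7,12,13,14,15): 0⊕1⊕0⊕0⊕1⊕1⊕0⊕0 = 1
s8 (pos 8,9,10,11,12,13,14,15): 1⊕0⊕0⊕1⊕1⊕1⊕0⊕0 = 0
Syndrome s8…s1 = 0100 → error at position 4.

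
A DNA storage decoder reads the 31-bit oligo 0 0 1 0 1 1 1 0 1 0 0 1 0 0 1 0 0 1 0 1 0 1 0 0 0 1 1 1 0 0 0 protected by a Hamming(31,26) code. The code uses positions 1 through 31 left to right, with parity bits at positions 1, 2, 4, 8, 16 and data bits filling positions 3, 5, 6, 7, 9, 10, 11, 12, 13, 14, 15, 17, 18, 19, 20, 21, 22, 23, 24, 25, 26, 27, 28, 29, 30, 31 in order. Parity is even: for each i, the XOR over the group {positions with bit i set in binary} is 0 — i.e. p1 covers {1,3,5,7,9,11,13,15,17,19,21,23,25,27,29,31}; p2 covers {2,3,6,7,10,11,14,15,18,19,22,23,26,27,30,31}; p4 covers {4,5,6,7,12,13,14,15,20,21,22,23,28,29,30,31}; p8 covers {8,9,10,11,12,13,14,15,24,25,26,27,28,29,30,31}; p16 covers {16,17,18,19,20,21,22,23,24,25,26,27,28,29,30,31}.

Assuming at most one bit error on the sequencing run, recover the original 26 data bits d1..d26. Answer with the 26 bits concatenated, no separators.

s1 (pos 1,3,5,7,9,11,13,15,17,19,21,23,25,27,29,31): 0⊕1⊕1⊕1⊕1⊕0⊕0⊕1⊕0⊕0⊕0⊕0⊕0⊕1⊕0⊕0 = 0
s2 (pos 2,3,6,7,10,11,14,15,18,19,22,23,26,27,30,31): 0⊕1⊕1⊕1⊕0⊕0⊕0⊕1⊕1⊕0⊕1⊕0⊕1⊕1⊕0⊕0 = 0
s4 (pos 4,5,6,7,12,13,14,15,20,21,22,23,28,29,30,31): 0⊕1⊕1⊕1⊕1⊕0⊕0⊕1⊕1⊕0⊕1⊕0⊕1⊕0⊕0⊕0 = 0
s8 (pos 8,9,10,11,12,13,14,15,24,25,26,27,28,29,30,31): 0⊕1⊕0⊕0⊕1⊕0⊕0⊕1⊕0⊕0⊕1⊕1⊕1⊕0⊕0⊕0 = 0
s16 (pos 16,17,18,19,20,21,22,23,24,25,26,27,28,29,30,31): 0⊕0⊕1⊕0⊕1⊕0⊕1⊕0⊕0⊕0⊕1⊕1⊕1⊕0⊕0⊕0 = 0
Syndrome s16…s1 = 00000 → no error.
Read data bits from positions 3,5,6,7,9,10,11,12,13,14,15,17,18,19,20,21,22,23,24,25,26,27,28,29,30,31: 11111001001010101000111000

11111001001010101000111000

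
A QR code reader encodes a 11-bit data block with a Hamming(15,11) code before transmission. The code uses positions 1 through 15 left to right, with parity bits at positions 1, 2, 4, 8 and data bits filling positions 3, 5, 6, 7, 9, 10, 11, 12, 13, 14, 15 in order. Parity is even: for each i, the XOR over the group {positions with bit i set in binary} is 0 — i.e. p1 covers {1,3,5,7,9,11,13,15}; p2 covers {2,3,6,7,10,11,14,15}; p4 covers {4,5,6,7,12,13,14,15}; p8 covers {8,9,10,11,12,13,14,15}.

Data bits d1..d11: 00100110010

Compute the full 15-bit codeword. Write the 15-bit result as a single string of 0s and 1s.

100001010110010

Place data at non-parity positions: p1 p2 0 p4 0 1 0 p8 0 1 1 0 0 1 0
p1 (pos 1,3,5,7,9,11,13,15): XOR of data positions = 0⊕0⊕0⊕0⊕1⊕0⊕0 = 1
p2 (pos 2,3,6,7,10,11,14,15): XOR of data positions = 0⊕1⊕0⊕1⊕1⊕1⊕0 = 0
p4 (pos 4,5,6,7,12,13,14,15): XOR of data positions = 0⊕1⊕0⊕0⊕0⊕1⊕0 = 0
p8 (pos 8,9,10,11,12,13,14,15): XOR of data positions = 0⊕1⊕1⊕0⊕0⊕1⊕0 = 1
Codeword: 100001010110010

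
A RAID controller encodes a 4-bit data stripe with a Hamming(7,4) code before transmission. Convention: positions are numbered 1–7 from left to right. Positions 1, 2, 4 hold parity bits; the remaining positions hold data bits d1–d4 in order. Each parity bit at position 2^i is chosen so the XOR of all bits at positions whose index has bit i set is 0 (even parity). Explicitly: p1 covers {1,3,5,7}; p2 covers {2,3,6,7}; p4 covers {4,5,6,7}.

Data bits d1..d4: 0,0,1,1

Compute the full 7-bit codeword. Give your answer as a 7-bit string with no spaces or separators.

1000011

Place data at non-parity positions: p1 p2 0 p4 0 1 1
p1 (pos 1,3,5,7): XOR of data positions = 0⊕0⊕1 = 1
p2 (pos 2,3,6,7): XOR of data positions = 0⊕1⊕1 = 0
p4 (pos 4,5,6,7): XOR of data positions = 0⊕1⊕1 = 0
Codeword: 1000011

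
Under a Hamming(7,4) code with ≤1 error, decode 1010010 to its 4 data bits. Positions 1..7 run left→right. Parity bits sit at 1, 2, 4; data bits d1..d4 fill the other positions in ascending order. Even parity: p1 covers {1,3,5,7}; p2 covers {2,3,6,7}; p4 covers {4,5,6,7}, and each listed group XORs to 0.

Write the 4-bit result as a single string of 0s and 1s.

s1 (pos 1,3,5,7): 1⊕1⊕0⊕0 = 0
s2 (pos 2,3,6,7): 0⊕1⊕1⊕0 = 0
s4 (pos 4,5,6,7): 0⊕0⊕1⊕0 = 1
Syndrome s4…s1 = 100 → error at position 4.
Flip position 4: 1010010 → 1011010
Read data bits from positions 3,5,6,7: 1010

1010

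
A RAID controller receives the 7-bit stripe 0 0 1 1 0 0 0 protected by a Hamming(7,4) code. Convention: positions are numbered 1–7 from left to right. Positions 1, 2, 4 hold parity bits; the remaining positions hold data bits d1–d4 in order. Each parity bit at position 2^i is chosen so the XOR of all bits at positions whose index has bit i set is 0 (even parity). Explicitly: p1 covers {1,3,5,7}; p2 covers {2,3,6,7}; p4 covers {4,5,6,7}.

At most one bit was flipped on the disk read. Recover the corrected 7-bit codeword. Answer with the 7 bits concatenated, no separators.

0011001

s1 (pos 1,3,5,7): 0⊕1⊕0⊕0 = 1
s2 (pos 2,3,6,7): 0⊕1⊕0⊕0 = 1
s4 (pos 4,5,6,7): 1⊕0⊕0⊕0 = 1
Syndrome s4…s1 = 111 → error at position 7.
Flip position 7: 0011000 → 0011001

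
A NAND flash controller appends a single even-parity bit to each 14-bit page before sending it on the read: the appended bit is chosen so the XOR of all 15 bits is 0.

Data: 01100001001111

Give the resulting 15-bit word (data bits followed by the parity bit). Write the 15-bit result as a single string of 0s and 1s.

XOR of the 14 data bits: 0⊕1⊕1⊕0⊕0⊕0⊕0⊕1⊕0⊕0⊕1⊕1⊕1⊕1 = 1
Parity bit = 1 (so all 15 bits XOR to 0).

011000010011111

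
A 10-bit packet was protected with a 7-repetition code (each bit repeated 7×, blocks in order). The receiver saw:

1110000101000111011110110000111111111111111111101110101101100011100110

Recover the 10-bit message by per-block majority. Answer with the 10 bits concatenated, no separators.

0010111101

Block 1 (1110000): 3 ones → 0
Block 2 (1010001): 3 ones → 0
Block 3 (1101111): 6 ones → 1
Block 4 (0110000): 2 ones → 0
Block 5 (1111111): 7 ones → 1
Block 6 (1111111): 7 ones → 1
Block 7 (1111101): 6 ones → 1
Block 8 (1101011): 5 ones → 1
Block 9 (0110001): 3 ones → 0
Block 10 (1100110): 4 ones → 1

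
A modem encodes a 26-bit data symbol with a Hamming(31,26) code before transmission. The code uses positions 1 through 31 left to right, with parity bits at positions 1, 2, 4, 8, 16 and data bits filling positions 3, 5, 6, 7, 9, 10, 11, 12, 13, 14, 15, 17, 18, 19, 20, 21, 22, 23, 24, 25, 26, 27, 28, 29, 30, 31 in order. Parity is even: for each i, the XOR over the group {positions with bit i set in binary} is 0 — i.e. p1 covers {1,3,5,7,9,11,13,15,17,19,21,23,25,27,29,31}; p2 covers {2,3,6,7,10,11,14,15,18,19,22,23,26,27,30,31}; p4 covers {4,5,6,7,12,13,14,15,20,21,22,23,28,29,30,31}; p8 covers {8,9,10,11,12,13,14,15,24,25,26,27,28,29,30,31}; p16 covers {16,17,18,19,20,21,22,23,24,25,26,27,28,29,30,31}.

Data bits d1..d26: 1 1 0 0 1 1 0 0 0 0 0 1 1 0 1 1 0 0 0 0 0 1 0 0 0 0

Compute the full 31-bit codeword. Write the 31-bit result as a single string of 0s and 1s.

0011100111000001110110000010000

Place data at non-parity positions: p1 p2 1 p4 1 0 0 p8 1 1 0 0 0 0 0 p16 1 1 0 1 1 0 0 0 0 0 1 0 0 0 0
p1 (pos 1,3,5,7,9,11,13,15,17,19,21,23,25,27,29,31): XOR of data positions = 1⊕1⊕0⊕1⊕0⊕0⊕0⊕1⊕0⊕1⊕0⊕0⊕1⊕0⊕0 = 0
p2 (pos 2,3,6,7,10,11,14,15,18,19,22,23,26,27,30,31): XOR of data positions = 1⊕0⊕0⊕1⊕0⊕0⊕0⊕1⊕0⊕0⊕0⊕0⊕1⊕0⊕0 = 0
p4 (pos 4,5,6,7,12,13,14,15,20,21,22,23,28,29,30,31): XOR of data positions = 1⊕0⊕0⊕0⊕0⊕0⊕0⊕1⊕1⊕0⊕0⊕0⊕0⊕0⊕0 = 1
p8 (pos 8,9,10,11,12,13,14,15,24,25,26,27,28,29,30,31): XOR of data positions = 1⊕1⊕0⊕0⊕0⊕0⊕0⊕0⊕0⊕0⊕1⊕0⊕0⊕0⊕0 = 1
p16 (pos 16,17,18,19,20,21,22,23,24,25,26,27,28,29,30,31): XOR of data positions = 1⊕1⊕0⊕1⊕1⊕0⊕0⊕0⊕0⊕0⊕1⊕0⊕0⊕0⊕0 = 1
Codeword: 0011100111000001110110000010000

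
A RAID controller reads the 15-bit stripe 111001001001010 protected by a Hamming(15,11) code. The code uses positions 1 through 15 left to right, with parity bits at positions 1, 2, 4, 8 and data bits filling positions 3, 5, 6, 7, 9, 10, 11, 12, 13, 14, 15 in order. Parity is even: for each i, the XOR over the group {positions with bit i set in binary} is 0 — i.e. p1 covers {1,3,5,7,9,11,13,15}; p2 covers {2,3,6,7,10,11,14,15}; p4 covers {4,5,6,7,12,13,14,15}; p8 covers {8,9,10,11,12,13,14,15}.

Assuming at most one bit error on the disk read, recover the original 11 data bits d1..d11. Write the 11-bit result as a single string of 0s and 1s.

10101001110

s1 (pos 1,3,5,7,9,11,13,15): 1⊕1⊕0⊕0⊕1⊕0⊕0⊕0 = 1
s2 (pos 2,3,6,7,10,11,14,15): 1⊕1⊕1⊕0⊕0⊕0⊕1⊕0 = 0
s4 (pos 4,5,6,7,12,13,14,15): 0⊕0⊕1⊕0⊕1⊕0⊕1⊕0 = 1
s8 (pos 8,9,10,11,12,13,14,15): 0⊕1⊕0⊕0⊕1⊕0⊕1⊕0 = 1
Syndrome s8…s1 = 1101 → error at position 13.
Flip position 13: 111001001001010 → 111001001001110
Read data bits from positions 3,5,6,7,9,10,11,12,13,14,15: 10101001110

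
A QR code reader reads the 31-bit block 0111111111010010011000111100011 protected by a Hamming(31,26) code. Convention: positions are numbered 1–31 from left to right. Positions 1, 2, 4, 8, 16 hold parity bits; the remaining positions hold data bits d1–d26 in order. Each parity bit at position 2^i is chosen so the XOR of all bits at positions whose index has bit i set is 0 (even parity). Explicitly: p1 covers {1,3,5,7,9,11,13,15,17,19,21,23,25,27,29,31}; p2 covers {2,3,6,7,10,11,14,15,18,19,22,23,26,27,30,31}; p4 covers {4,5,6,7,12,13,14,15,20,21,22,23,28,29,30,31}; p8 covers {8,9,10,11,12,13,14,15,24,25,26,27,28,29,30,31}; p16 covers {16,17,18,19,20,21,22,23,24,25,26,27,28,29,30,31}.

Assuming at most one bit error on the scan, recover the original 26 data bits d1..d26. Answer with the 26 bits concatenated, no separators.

s1 (pos 1,3,5,7,9,11,13,15,17,19,21,23,25,27,29,31): 0⊕1⊕1⊕1⊕1⊕0⊕0⊕1⊕0⊕1⊕0⊕1⊕1⊕0⊕0⊕1 = 1
s2 (pos 2,3,6,7,10,11,14,15,18,19,22,23,26,27,30,31): 1⊕1⊕1⊕1⊕1⊕0⊕0⊕1⊕1⊕1⊕0⊕1⊕1⊕0⊕1⊕1 = 0
s4 (pos 4,5,6,7,12,13,14,15,20,21,22,23,28,29,30,31): 1⊕1⊕1⊕1⊕1⊕0⊕0⊕1⊕0⊕0⊕0⊕1⊕0⊕0⊕1⊕1 = 1
s8 (pos 8,9,10,11,12,13,14,15,24,25,26,27,28,29,30,31): 1⊕1⊕1⊕0⊕1⊕0⊕0⊕1⊕1⊕1⊕1⊕0⊕0⊕0⊕1⊕1 = 0
s16 (pos 16,17,18,19,20,21,22,23,24,25,26,27,28,29,30,31): 0⊕0⊕1⊕1⊕0⊕0⊕0⊕1⊕1⊕1⊕1⊕0⊕0⊕0⊕1⊕1 = 0
Syndrome s16…s1 = 00101 → error at position 5.
Flip position 5: 0111111111010010011000111100011 → 0111011111010010011000111100011
Read data bits from positions 3,5,6,7,9,10,11,12,13,14,15,17,18,19,20,21,22,23,24,25,26,27,28,29,30,31: 10111101001011000111100011

10111101001011000111100011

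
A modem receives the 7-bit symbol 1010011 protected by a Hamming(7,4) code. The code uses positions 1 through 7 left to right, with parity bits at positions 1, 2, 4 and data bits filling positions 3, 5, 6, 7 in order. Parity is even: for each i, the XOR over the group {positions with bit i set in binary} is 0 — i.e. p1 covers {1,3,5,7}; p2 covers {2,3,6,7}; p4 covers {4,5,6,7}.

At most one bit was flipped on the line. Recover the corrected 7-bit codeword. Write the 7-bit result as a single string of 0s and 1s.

s1 (pos 1,3,5,7): 1⊕1⊕0⊕1 = 1
s2 (pos 2,3,6,7): 0⊕1⊕1⊕1 = 1
s4 (pos 4,5,6,7): 0⊕0⊕1⊕1 = 0
Syndrome s4…s1 = 011 → error at position 3.
Flip position 3: 1010011 → 1000011

1000011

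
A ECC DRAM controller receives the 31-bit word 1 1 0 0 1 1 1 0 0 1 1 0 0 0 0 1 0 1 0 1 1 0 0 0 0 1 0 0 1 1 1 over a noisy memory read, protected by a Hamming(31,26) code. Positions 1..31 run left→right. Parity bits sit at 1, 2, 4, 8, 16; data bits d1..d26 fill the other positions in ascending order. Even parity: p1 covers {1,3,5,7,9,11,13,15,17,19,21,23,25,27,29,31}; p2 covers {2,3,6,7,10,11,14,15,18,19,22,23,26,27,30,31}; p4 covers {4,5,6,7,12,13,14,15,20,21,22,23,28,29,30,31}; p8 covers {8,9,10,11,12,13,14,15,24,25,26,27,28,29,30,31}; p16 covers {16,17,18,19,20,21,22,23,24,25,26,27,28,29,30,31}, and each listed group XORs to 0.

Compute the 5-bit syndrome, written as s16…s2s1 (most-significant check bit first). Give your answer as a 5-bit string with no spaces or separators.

s1 (pos 1,3,5,7,9,11,13,15,17,19,21,23,25,27,29,31): 1⊕0⊕1⊕1⊕0⊕1⊕0⊕0⊕0⊕0⊕1⊕0⊕0⊕0⊕1⊕1 = 1
s2 (pos 2,3,6,7,10,11,14,15,18,19,22,23,26,27,30,31): 1⊕0⊕1⊕1⊕1⊕1⊕0⊕0⊕1⊕0⊕0⊕0⊕1⊕0⊕1⊕1 = 1
s4 (pos 4,5,6,7,12,13,14,15,20,21,22,23,28,29,30,31): 0⊕1⊕1⊕1⊕0⊕0⊕0⊕0⊕1⊕1⊕0⊕0⊕0⊕1⊕1⊕1 = 0
s8 (pos 8,9,10,11,12,13,14,15,24,25,26,27,28,29,30,31): 0⊕0⊕1⊕1⊕0⊕0⊕0⊕0⊕0⊕0⊕1⊕0⊕0⊕1⊕1⊕1 = 0
s16 (pos 16,17,18,19,20,21,22,23,24,25,26,27,28,29,30,31): 1⊕0⊕1⊕0⊕1⊕1⊕0⊕0⊕0⊕0⊕1⊕0⊕0⊕1⊕1⊕1 = 0
Syndrome s16…s1 = 00011 → error at position 3.

00011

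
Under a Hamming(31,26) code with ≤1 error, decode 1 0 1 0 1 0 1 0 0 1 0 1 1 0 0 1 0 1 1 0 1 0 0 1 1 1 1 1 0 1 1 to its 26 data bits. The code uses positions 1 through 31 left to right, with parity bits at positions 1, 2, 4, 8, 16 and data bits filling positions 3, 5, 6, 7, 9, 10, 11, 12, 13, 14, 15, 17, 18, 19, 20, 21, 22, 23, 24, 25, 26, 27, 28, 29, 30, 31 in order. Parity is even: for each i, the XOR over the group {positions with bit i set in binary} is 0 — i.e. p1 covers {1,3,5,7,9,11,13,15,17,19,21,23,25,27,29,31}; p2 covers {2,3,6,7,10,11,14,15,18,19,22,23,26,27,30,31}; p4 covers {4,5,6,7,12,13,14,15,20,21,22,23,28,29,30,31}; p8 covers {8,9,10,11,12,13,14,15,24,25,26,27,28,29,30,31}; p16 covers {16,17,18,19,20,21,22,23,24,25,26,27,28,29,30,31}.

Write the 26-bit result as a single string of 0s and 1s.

11010101100001010011111011

s1 (pos 1,3,5,7,9,11,13,15,17,19,21,23,25,27,29,31): 1⊕1⊕1⊕1⊕0⊕0⊕1⊕0⊕0⊕1⊕1⊕0⊕1⊕1⊕0⊕1 = 0
s2 (pos 2,3,6,7,10,11,14,15,18,19,22,23,26,27,30,31): 0⊕1⊕0⊕1⊕1⊕0⊕0⊕0⊕1⊕1⊕0⊕0⊕1⊕1⊕1⊕1 = 1
s4 (pos 4,5,6,7,12,13,14,15,20,21,22,23,28,29,30,31): 0⊕1⊕0⊕1⊕1⊕1⊕0⊕0⊕0⊕1⊕0⊕0⊕1⊕0⊕1⊕1 = 0
s8 (pos 8,9,10,11,12,13,14,15,24,25,26,27,28,29,30,31): 0⊕0⊕1⊕0⊕1⊕1⊕0⊕0⊕1⊕1⊕1⊕1⊕1⊕0⊕1⊕1 = 0
s16 (pos 16,17,18,19,20,21,22,23,24,25,26,27,28,29,30,31): 1⊕0⊕1⊕1⊕0⊕1⊕0⊕0⊕1⊕1⊕1⊕1⊕1⊕0⊕1⊕1 = 1
Syndrome s16…s1 = 10010 → error at position 18.
Flip position 18: 1010101001011001011010011111011 → 1010101001011001001010011111011
Read data bits from positions 3,5,6,7,9,10,11,12,13,14,15,17,18,19,20,21,22,23,24,25,26,27,28,29,30,31: 11010101100001010011111011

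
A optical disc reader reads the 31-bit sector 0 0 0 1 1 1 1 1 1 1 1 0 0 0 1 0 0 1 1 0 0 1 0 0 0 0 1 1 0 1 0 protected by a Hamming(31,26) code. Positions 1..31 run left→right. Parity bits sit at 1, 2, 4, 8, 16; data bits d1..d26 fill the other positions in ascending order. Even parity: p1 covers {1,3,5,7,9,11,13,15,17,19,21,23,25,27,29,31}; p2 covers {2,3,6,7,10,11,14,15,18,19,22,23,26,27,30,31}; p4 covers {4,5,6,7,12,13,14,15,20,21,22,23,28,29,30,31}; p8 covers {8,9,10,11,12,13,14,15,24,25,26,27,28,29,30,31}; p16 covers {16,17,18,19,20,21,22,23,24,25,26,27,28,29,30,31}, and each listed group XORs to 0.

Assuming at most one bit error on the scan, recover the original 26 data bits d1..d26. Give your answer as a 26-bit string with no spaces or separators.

01111110001011001000011010

s1 (pos 1,3,5,7,9,11,13,15,17,19,21,23,25,27,29,31): 0⊕0⊕1⊕1⊕1⊕1⊕0⊕1⊕0⊕1⊕0⊕0⊕0⊕1⊕0⊕0 = 1
s2 (pos 2,3,6,7,10,11,14,15,18,19,22,23,26,27,30,31): 0⊕0⊕1⊕1⊕1⊕1⊕0⊕1⊕1⊕1⊕1⊕0⊕0⊕1⊕1⊕0 = 0
s4 (pos 4,5,6,7,12,13,14,15,20,21,22,23,28,29,30,31): 1⊕1⊕1⊕1⊕0⊕0⊕0⊕1⊕0⊕0⊕1⊕0⊕1⊕0⊕1⊕0 = 0
s8 (pos 8,9,10,11,12,13,14,15,24,25,26,27,28,29,30,31): 1⊕1⊕1⊕1⊕0⊕0⊕0⊕1⊕0⊕0⊕0⊕1⊕1⊕0⊕1⊕0 = 0
s16 (pos 16,17,18,19,20,21,22,23,24,25,26,27,28,29,30,31): 0⊕0⊕1⊕1⊕0⊕0⊕1⊕0⊕0⊕0⊕0⊕1⊕1⊕0⊕1⊕0 = 0
Syndrome s16…s1 = 00001 → error at position 1.
Flip position 1: 0001111111100010011001000011010 → 1001111111100010011001000011010
Read data bits from positions 3,5,6,7,9,10,11,12,13,14,15,17,18,19,20,21,22,23,24,25,26,27,28,29,30,31: 01111110001011001000011010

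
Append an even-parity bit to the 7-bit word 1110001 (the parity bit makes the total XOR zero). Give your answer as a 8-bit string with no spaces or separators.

11100010

XOR of the 7 data bits: 1⊕1⊕1⊕0⊕0⊕0⊕1 = 0
Parity bit = 0 (so all 8 bits XOR to 0).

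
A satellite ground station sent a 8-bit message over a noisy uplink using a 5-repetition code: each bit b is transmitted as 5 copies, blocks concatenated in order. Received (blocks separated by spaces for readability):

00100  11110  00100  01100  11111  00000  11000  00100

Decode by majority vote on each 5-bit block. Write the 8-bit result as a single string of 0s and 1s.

01001000

Block 1 (00100): 1 one → 0
Block 2 (11110): 4 ones → 1
Block 3 (00100): 1 one → 0
Block 4 (01100): 2 ones → 0
Block 5 (11111): 5 ones → 1
Block 6 (00000): 0 ones → 0
Block 7 (11000): 2 ones → 0
Block 8 (00100): 1 one → 0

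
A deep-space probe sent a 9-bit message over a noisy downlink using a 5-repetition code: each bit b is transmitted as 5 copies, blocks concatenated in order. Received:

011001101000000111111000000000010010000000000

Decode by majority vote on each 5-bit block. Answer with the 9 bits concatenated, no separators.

Block 1 (01100): 2 ones → 0
Block 2 (11010): 3 ones → 1
Block 3 (00000): 0 ones → 0
Block 4 (11111): 5 ones → 1
Block 5 (10000): 1 one → 0
Block 6 (00000): 0 ones → 0
Block 7 (01001): 2 ones → 0
Block 8 (00000): 0 ones → 0
Block 9 (00000): 0 ones → 0

010100000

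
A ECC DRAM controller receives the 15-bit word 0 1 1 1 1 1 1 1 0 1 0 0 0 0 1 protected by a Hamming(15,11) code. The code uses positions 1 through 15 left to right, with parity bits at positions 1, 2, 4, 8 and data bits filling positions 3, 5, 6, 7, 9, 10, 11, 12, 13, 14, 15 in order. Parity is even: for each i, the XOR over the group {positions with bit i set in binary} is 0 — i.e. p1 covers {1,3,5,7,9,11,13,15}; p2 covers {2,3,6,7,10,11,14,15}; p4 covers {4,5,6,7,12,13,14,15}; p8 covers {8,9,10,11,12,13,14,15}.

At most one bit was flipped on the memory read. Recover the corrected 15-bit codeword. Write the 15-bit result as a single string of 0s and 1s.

s1 (pos 1,3,5,7,9,11,13,15): 0⊕1⊕1⊕1⊕0⊕0⊕0⊕1 = 0
s2 (pos 2,3,6,7,10,11,14,15): 1⊕1⊕1⊕1⊕1⊕0⊕0⊕1 = 0
s4 (pos 4,5,6,7,12,13,14,15): 1⊕1⊕1⊕1⊕0⊕0⊕0⊕1 = 1
s8 (pos 8,9,10,11,12,13,14,15): 1⊕0⊕1⊕0⊕0⊕0⊕0⊕1 = 1
Syndrome s8…s1 = 1100 → error at position 12.
Flip position 12: 011111110100001 → 011111110101001

011111110101001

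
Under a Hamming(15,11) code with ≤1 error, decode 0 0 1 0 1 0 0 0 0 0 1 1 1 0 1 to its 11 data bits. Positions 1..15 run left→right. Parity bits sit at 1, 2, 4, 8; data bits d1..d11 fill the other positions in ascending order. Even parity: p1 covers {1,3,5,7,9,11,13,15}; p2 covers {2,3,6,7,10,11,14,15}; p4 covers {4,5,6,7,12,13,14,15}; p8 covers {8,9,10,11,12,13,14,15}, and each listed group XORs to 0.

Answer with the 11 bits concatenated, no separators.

01000011101

s1 (pos 1,3,5,7,9,11,13,15): 0⊕1⊕1⊕0⊕0⊕1⊕1⊕1 = 1
s2 (pos 2,3,6,7,10,11,14,15): 0⊕1⊕0⊕0⊕0⊕1⊕0⊕1 = 1
s4 (pos 4,5,6,7,12,13,14,15): 0⊕1⊕0⊕0⊕1⊕1⊕0⊕1 = 0
s8 (pos 8,9,10,11,12,13,14,15): 0⊕0⊕0⊕1⊕1⊕1⊕0⊕1 = 0
Syndrome s8…s1 = 0011 → error at position 3.
Flip position 3: 001010000011101 → 000010000011101
Read data bits from positions 3,5,6,7,9,10,11,12,13,14,15: 01000011101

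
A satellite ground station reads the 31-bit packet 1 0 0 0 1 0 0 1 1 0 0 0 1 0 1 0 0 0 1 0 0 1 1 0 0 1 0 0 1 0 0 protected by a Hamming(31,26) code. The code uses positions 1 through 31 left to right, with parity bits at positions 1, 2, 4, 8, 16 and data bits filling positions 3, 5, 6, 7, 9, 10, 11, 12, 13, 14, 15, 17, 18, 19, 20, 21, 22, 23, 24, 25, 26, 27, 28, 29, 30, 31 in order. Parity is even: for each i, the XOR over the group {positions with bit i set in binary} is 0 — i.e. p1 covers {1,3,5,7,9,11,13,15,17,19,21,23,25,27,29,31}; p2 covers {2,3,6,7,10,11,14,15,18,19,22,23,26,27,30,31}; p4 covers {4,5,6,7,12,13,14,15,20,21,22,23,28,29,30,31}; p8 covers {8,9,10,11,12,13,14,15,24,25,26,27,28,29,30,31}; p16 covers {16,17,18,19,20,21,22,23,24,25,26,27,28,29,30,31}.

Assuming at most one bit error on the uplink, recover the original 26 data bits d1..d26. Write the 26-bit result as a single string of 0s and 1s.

s1 (pos 1,3,5,7,9,11,13,15,17,19,21,23,25,27,29,31): 1⊕0⊕1⊕0⊕1⊕0⊕1⊕1⊕0⊕1⊕0⊕1⊕0⊕0⊕1⊕0 = 0
s2 (pos 2,3,6,7,10,11,14,15,18,19,22,23,26,27,30,31): 0⊕0⊕0⊕0⊕0⊕0⊕0⊕1⊕0⊕1⊕1⊕1⊕1⊕0⊕0⊕0 = 1
s4 (pos 4,5,6,7,12,13,14,15,20,21,22,23,28,29,30,31): 0⊕1⊕0⊕0⊕0⊕1⊕0⊕1⊕0⊕0⊕1⊕1⊕0⊕1⊕0⊕0 = 0
s8 (pos 8,9,10,11,12,13,14,15,24,25,26,27,28,29,30,31): 1⊕1⊕0⊕0⊕0⊕1⊕0⊕1⊕0⊕0⊕1⊕0⊕0⊕1⊕0⊕0 = 0
s16 (pos 16,17,18,19,20,21,22,23,24,25,26,27,28,29,30,31): 0⊕0⊕0⊕1⊕0⊕0⊕1⊕1⊕0⊕0⊕1⊕0⊕0⊕1⊕0⊕0 = 1
Syndrome s16…s1 = 10010 → error at position 18.
Flip position 18: 1000100110001010001001100100100 → 1000100110001010011001100100100
Read data bits from positions 3,5,6,7,9,10,11,12,13,14,15,17,18,19,20,21,22,23,24,25,26,27,28,29,30,31: 01001000101011001100100100

01001000101011001100100100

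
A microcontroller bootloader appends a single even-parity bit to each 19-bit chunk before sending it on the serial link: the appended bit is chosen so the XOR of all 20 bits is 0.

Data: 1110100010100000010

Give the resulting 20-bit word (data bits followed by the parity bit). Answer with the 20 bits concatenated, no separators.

XOR of the 19 data bits: 1⊕1⊕1⊕0⊕1⊕0⊕0⊕0⊕1⊕0⊕1⊕0⊕0⊕0⊕0⊕0⊕0⊕1⊕0 = 1
Parity bit = 1 (so all 20 bits XOR to 0).

11101000101000000101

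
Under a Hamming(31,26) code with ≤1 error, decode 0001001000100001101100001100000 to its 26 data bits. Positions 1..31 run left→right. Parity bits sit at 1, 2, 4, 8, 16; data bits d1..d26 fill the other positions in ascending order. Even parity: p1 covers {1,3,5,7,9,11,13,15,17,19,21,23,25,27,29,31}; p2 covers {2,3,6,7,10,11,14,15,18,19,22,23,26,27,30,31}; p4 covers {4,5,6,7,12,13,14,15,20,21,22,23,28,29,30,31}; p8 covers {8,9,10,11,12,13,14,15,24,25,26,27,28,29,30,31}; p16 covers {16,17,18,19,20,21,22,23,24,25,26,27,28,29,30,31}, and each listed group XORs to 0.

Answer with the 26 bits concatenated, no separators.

s1 (pos 1,3,5,7,9,11,13,15,17,19,21,23,25,27,29,31): 0⊕0⊕0⊕1⊕0⊕1⊕0⊕0⊕1⊕1⊕0⊕0⊕1⊕0⊕0⊕0 = 1
s2 (pos 2,3,6,7,10,11,14,15,18,19,22,23,26,27,30,31): 0⊕0⊕0⊕1⊕0⊕1⊕0⊕0⊕0⊕1⊕0⊕0⊕1⊕0⊕0⊕0 = 0
s4 (pos 4,5,6,7,12,13,14,15,20,21,22,23,28,29,30,31): 1⊕0⊕0⊕1⊕0⊕0⊕0⊕0⊕1⊕0⊕0⊕0⊕0⊕0⊕0⊕0 = 1
s8 (pos 8,9,10,11,12,13,14,15,24,25,26,27,28,29,30,31): 0⊕0⊕0⊕1⊕0⊕0⊕0⊕0⊕0⊕1⊕1⊕0⊕0⊕0⊕0⊕0 = 1
s16 (pos 16,17,18,19,20,21,22,23,24,25,26,27,28,29,30,31): 1⊕1⊕0⊕1⊕1⊕0⊕0⊕0⊕0⊕1⊕1⊕0⊕0⊕0⊕0⊕0 = 0
Syndrome s16…s1 = 01101 → error at position 13.
Flip position 13: 0001001000100001101100001100000 → 0001001000101001101100001100000
Read data bits from positions 3,5,6,7,9,10,11,12,13,14,15,17,18,19,20,21,22,23,24,25,26,27,28,29,30,31: 00010010100101100001100000

00010010100101100001100000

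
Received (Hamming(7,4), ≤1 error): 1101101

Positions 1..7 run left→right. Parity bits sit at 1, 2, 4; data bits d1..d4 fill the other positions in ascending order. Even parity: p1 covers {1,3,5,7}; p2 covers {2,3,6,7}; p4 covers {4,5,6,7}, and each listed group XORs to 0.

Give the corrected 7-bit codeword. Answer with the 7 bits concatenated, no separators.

s1 (pos 1,3,5,7): 1⊕0⊕1⊕1 = 1
s2 (pos 2,3,6,7): 1⊕0⊕0⊕1 = 0
s4 (pos 4,5,6,7): 1⊕1⊕0⊕1 = 1
Syndrome s4…s1 = 101 → error at position 5.
Flip position 5: 1101101 → 1101001

1101001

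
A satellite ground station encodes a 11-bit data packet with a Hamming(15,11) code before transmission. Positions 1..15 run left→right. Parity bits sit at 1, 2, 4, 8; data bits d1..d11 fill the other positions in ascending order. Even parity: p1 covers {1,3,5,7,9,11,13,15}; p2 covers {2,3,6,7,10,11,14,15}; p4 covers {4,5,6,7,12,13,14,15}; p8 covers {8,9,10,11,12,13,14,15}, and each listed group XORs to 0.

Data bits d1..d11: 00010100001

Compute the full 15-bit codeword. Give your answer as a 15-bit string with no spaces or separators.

010000100100001

Place data at non-parity positions: p1 p2 0 p4 0 0 1 p8 0 1 0 0 0 0 1
p1 (pos 1,3,5,7,9,11,13,15): XOR of data positions = 0⊕0⊕1⊕0⊕0⊕0⊕1 = 0
p2 (pos 2,3,6,7,10,11,14,15): XOR of data positions = 0⊕0⊕1⊕1⊕0⊕0⊕1 = 1
p4 (pos 4,5,6,7,12,13,14,15): XOR of data positions = 0⊕0⊕1⊕0⊕0⊕0⊕1 = 0
p8 (pos 8,9,10,11,12,13,14,15): XOR of data positions = 0⊕1⊕0⊕0⊕0⊕0⊕1 = 0
Codeword: 010000100100001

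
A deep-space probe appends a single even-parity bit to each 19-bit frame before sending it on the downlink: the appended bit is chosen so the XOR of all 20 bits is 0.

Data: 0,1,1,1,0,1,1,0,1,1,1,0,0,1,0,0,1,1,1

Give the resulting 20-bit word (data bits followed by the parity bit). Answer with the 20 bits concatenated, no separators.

XOR of the 19 data bits: 0⊕1⊕1⊕1⊕0⊕1⊕1⊕0⊕1⊕1⊕1⊕0⊕0⊕1⊕0⊕0⊕1⊕1⊕1 = 0
Parity bit = 0 (so all 20 bits XOR to 0).

01110110111001001110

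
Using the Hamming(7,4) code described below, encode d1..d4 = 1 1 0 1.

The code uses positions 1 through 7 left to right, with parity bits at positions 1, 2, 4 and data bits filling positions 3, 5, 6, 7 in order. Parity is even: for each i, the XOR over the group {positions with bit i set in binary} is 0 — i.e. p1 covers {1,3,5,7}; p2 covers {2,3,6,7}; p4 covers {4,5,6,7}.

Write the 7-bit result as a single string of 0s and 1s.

Place data at non-parity positions: p1 p2 1 p4 1 0 1
p1 (pos 1,3,5,7): XOR of data positions = 1⊕1⊕1 = 1
p2 (pos 2,3,6,7): XOR of data positions = 1⊕0⊕1 = 0
p4 (pos 4,5,6,7): XOR of data positions = 1⊕0⊕1 = 0
Codeword: 1010101

1010101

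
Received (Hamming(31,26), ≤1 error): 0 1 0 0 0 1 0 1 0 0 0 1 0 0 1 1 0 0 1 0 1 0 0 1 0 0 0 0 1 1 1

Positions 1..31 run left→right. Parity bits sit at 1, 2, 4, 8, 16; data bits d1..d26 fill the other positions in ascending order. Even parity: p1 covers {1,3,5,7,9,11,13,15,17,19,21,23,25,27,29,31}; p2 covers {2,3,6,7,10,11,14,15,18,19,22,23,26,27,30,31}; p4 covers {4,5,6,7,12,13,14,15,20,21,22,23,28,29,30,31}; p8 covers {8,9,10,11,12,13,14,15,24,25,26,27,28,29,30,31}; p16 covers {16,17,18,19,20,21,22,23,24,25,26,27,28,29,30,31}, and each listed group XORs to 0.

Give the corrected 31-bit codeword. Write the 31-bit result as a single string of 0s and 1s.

s1 (pos 1,3,5,7,9,11,13,15,17,19,21,23,25,27,29,31): 0⊕0⊕0⊕0⊕0⊕0⊕0⊕1⊕0⊕1⊕1⊕0⊕0⊕0⊕1⊕1 = 1
s2 (pos 2,3,6,7,10,11,14,15,18,19,22,23,26,27,30,31): 1⊕0⊕1⊕0⊕0⊕0⊕0⊕1⊕0⊕1⊕0⊕0⊕0⊕0⊕1⊕1 = 0
s4 (pos 4,5,6,7,12,13,14,15,20,21,22,23,28,29,30,31): 0⊕0⊕1⊕0⊕1⊕0⊕0⊕1⊕0⊕1⊕0⊕0⊕0⊕1⊕1⊕1 = 1
s8 (pos 8,9,10,11,12,13,14,15,24,25,26,27,28,29,30,31): 1⊕0⊕0⊕0⊕1⊕0⊕0⊕1⊕1⊕0⊕0⊕0⊕0⊕1⊕1⊕1 = 1
s16 (pos 16,17,18,19,20,21,22,23,24,25,26,27,28,29,30,31): 1⊕0⊕0⊕1⊕0⊕1⊕0⊕0⊕1⊕0⊕0⊕0⊕0⊕1⊕1⊕1 = 1
Syndrome s16…s1 = 11101 → error at position 29.
Flip position 29: 0100010100010011001010010000111 → 0100010100010011001010010000011

0100010100010011001010010000011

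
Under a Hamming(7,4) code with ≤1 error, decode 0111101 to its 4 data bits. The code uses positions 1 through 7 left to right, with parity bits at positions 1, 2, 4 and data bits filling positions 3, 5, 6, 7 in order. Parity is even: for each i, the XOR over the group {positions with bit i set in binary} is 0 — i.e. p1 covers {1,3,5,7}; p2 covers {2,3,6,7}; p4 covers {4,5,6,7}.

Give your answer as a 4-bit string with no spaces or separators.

1100

s1 (pos 1,3,5,7): 0⊕1⊕1⊕1 = 1
s2 (pos 2,3,6,7): 1⊕1⊕0⊕1 = 1
s4 (pos 4,5,6,7): 1⊕1⊕0⊕1 = 1
Syndrome s4…s1 = 111 → error at position 7.
Flip position 7: 0111101 → 0111100
Read data bits from positions 3,5,6,7: 1100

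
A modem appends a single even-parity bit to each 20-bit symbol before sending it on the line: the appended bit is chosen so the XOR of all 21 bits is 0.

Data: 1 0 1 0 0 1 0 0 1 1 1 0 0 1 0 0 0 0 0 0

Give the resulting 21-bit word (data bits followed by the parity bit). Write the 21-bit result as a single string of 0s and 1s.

XOR of the 20 data bits: 1⊕0⊕1⊕0⊕0⊕1⊕0⊕0⊕1⊕1⊕1⊕0⊕0⊕1⊕0⊕0⊕0⊕0⊕0⊕0 = 1
Parity bit = 1 (so all 21 bits XOR to 0).

101001001110010000001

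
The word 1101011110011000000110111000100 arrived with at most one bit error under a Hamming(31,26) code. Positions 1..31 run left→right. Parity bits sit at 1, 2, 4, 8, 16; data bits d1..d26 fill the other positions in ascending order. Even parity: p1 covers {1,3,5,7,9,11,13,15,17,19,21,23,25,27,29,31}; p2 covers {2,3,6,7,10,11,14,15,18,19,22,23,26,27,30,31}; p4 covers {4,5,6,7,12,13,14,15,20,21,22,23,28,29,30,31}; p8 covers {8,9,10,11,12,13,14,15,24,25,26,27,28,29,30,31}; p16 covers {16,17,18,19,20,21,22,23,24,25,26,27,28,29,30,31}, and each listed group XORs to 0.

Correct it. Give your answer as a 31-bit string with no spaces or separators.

s1 (pos 1,3,5,7,9,11,13,15,17,19,21,23,25,27,29,31): 1⊕0⊕0⊕1⊕1⊕0⊕1⊕0⊕0⊕0⊕1⊕1⊕1⊕0⊕1⊕0 = 0
s2 (pos 2,3,6,7,10,11,14,15,18,19,22,23,26,27,30,31): 1⊕0⊕1⊕1⊕0⊕0⊕0⊕0⊕0⊕0⊕0⊕1⊕0⊕0⊕0⊕0 = 0
s4 (pos 4,5,6,7,12,13,14,15,20,21,22,23,28,29,30,31): 1⊕0⊕1⊕1⊕1⊕1⊕0⊕0⊕1⊕1⊕0⊕1⊕0⊕1⊕0⊕0 = 1
s8 (pos 8,9,10,11,12,13,14,15,24,25,26,27,28,29,30,31): 1⊕1⊕0⊕0⊕1⊕1⊕0⊕0⊕1⊕1⊕0⊕0⊕0⊕1⊕0⊕0 = 1
s16 (pos 16,17,18,19,20,21,22,23,24,25,26,27,28,29,30,31): 0⊕0⊕0⊕0⊕1⊕1⊕0⊕1⊕1⊕1⊕0⊕0⊕0⊕1⊕0⊕0 = 0
Syndrome s16…s1 = 01100 → error at position 12.
Flip position 12: 1101011110011000000110111000100 → 1101011110001000000110111000100

1101011110001000000110111000100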